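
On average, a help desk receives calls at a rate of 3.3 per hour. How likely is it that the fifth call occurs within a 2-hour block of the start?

0.7873

Over the interval, μ = 3.3 × 2 = 6.6 (a 2-hour block = 2 hours).
The fifth arrival falls in the interval iff at least 5 events occur there: P(S_5 ≤ t) = P(N ≥ 5) = 1 − P(N ≤ 4) ≈ 0.7873.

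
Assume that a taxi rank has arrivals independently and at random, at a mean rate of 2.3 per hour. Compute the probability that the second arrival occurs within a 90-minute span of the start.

Over the interval, μ = 2.3 × 1.5 = 3.45 (a 90-minute span = 1.5 hours).
The second arrival falls in the interval iff at least 2 events occur there: P(S_2 ≤ t) = P(N ≥ 2) = 1 − P(N ≤ 1) ≈ 0.8587.

0.8587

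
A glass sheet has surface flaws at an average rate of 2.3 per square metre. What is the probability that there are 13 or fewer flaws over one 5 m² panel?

Over the interval, μ = 2.3 × 5 = 11.5 (a 5 m² panel = 5 square metres).
P(N ≤ 13) = Σ_{j=0}^{13} e^(−μ) μ^j/j! ≈ 0.7330.

0.7330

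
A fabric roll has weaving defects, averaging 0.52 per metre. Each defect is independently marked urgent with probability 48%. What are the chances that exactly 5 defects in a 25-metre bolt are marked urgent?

Thinning: the defects that are marked urgent themselves form a Poisson process with rate 0.48 × 0.52 = 0.2496 per metre.
Over the interval, μ = 0.2496 × 25 = 6.24 (a 25-metre bolt = 25 metres).
P(N = 5) = e^(−6.24) · 6.24^5/5! ≈ 0.1537.

0.1537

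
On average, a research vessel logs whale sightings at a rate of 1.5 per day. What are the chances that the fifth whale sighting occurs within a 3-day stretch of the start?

Over the interval, μ = 1.5 × 3 = 4.5 (a 3-day stretch = 3 days).
The fifth arrival falls in the interval iff at least 5 events occur there: P(S_5 ≤ t) = P(N ≥ 5) = 1 − P(N ≤ 4) ≈ 0.4679.

0.4679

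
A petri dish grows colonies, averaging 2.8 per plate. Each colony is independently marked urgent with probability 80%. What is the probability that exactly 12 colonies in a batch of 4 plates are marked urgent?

Thinning: the colonies that are marked urgent themselves form a Poisson process with rate 0.8 × 2.8 = 2.24 per plate.
Over the interval, μ = 2.24 × 4 = 8.96 (a batch of 4 plates = 4 plates).
P(N = 12) = e^(−8.96) · 8.96^12/12! ≈ 0.0718.

0.0718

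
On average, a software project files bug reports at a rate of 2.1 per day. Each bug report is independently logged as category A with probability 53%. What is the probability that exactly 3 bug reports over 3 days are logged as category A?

Thinning: the bug reports that are logged as category A themselves form a Poisson process with rate 0.53 × 2.1 = 1.113 per day.
Over the interval, μ = 1.113 × 3 = 3.339 (3 days).
P(N = 3) = e^(−3.339) · 3.339^3/3! ≈ 0.2201.

0.2201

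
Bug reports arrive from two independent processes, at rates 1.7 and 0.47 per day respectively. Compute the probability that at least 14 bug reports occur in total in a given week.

0.6547

Independent Poisson processes superpose: combined rate λ = 1.7 + 0.47 = 2.17 per day.
Over the interval, μ = 2.17 × 7 = 15.19 (a week = 7 days).
P(N ≥ 14) = 1 − P(N ≤ 13) ≈ 0.6547.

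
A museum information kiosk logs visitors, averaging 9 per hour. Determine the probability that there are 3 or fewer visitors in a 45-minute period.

0.0958

Over the interval, μ = 9 × 0.75 = 6.75 (a 45-minute period = 0.75 hours).
P(N ≤ 3) = Σ_{j=0}^{3} e^(−μ) μ^j/j! ≈ 0.0958.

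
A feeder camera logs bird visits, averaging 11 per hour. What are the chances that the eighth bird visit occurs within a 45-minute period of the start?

0.5814

Over the interval, μ = 11 × 0.75 = 8.25 (a 45-minute period = 0.75 hours).
The eighth arrival falls in the interval iff at least 8 events occur there: P(S_8 ≤ t) = P(N ≥ 8) = 1 − P(N ≤ 7) ≈ 0.5814.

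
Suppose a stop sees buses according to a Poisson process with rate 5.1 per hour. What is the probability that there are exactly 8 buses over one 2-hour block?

0.1080

Over the interval, μ = 5.1 × 2 = 10.2 (a 2-hour block = 2 hours).
P(N = 8) = e^(−μ) μ^8/8! = e^(−10.2) · 10.2^8/40320 ≈ 0.1080.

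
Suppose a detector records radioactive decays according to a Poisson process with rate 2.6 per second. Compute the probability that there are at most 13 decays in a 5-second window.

0.5730

Over the interval, μ = 2.6 × 5 = 13 (a 5-second window = 5 seconds).
P(N ≤ 13) = Σ_{j=0}^{13} e^(−μ) μ^j/j! ≈ 0.5730.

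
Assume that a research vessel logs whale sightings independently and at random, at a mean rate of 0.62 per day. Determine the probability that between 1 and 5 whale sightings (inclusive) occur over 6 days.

0.8030

Over the interval, μ = 0.62 × 6 = 3.72 (6 days).
P(1 ≤ N ≤ 5) = Σ_{j=1}^{5} e^(−3.72) · 3.72^j/j! ≈ 0.8030.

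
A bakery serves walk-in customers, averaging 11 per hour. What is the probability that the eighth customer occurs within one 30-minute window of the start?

Over the interval, μ = 11 × 0.5 = 5.5 (a 30-minute window = 0.5 hours).
The eighth arrival falls in the interval iff at least 8 events occur there: P(S_8 ≤ t) = P(N ≥ 8) = 1 − P(N ≤ 7) ≈ 0.1905.

0.1905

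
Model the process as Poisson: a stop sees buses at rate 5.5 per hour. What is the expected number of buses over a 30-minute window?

E[N] = λt = 5.5 × 0.5 = 2.75 (a 30-minute window = 0.5 hours).

2.75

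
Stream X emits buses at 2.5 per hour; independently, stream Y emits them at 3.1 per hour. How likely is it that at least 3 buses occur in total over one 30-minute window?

Independent Poisson processes superpose: combined rate λ = 2.5 + 3.1 = 5.6 per hour.
Over the interval, μ = 5.6 × 0.5 = 2.8 (a 30-minute window = 0.5 hours).
P(N ≥ 3) = 1 − P(N ≤ 2) ≈ 0.5305.

0.5305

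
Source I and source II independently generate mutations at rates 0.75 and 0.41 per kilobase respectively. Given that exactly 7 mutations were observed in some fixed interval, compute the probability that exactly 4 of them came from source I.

0.2701

Given the total, each event is independently from source I with probability p = λ_I/(λ_I+λ_II) = 0.75/1.16 ≈ 0.6466.
So K ~ Binomial(7, 0.75/1.16): P(K = 4) = C(7,4) · (0.75/1.16)^4 · (0.41/1.16)^3 ≈ 0.2701.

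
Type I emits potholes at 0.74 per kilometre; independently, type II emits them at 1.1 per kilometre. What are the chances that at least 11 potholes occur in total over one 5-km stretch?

Independent Poisson processes superpose: combined rate λ = 0.74 + 1.1 = 1.84 per kilometre.
Over the interval, μ = 1.84 × 5 = 9.2 (a 5-km stretch = 5 kilometres).
P(N ≥ 11) = 1 − P(N ≤ 10) ≈ 0.3180.

0.3180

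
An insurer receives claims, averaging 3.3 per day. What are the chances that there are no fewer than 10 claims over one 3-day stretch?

Over the interval, μ = 3.3 × 3 = 9.9 (a 3-day stretch = 3 days).
P(N ≥ 10) = 1 − P(N ≤ 9) = 1 − Σ_{j=0}^{9} e^(−μ) μ^j/j! ≈ 0.5295.

0.5295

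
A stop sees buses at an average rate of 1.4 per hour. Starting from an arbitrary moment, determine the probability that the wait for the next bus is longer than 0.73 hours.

The wait for the next event is exponential with rate λ = 1.4 per hour.
P(T > 0.73) = e^(−λt) = e^(−1.4 × 0.73) = e^(−1.022) ≈ 0.3599.

0.3599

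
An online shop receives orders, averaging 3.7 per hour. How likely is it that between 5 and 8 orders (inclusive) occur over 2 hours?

0.5361

Over the interval, μ = 3.7 × 2 = 7.4 (2 hours).
P(5 ≤ N ≤ 8) = Σ_{j=5}^{8} e^(−7.4) · 7.4^j/j! ≈ 0.5361.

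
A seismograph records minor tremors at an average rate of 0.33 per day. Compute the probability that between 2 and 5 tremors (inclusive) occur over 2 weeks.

0.6269

Over the interval, μ = 0.33 × 14 = 4.62 (2 weeks = 14 days).
P(2 ≤ N ≤ 5) = Σ_{j=2}^{5} e^(−4.62) · 4.62^j/j! ≈ 0.6269.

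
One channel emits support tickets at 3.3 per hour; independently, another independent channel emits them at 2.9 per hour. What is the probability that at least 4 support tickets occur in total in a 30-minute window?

Independent Poisson processes superpose: combined rate λ = 3.3 + 2.9 = 6.2 per hour.
Over the interval, μ = 6.2 × 0.5 = 3.1 (a 30-minute window = 0.5 hours).
P(N ≥ 4) = 1 − P(N ≤ 3) ≈ 0.3752.

0.3752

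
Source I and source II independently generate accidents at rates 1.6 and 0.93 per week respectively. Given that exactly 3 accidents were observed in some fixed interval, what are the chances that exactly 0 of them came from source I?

0.0497

Given the total, each event is independently from source I with probability p = λ_I/(λ_I+λ_II) = 1.6/2.53 ≈ 0.6324.
So K ~ Binomial(3, 1.6/2.53): P(K = 0) = C(3,0) · (1.6/2.53)^0 · (0.93/2.53)^3 ≈ 0.0497.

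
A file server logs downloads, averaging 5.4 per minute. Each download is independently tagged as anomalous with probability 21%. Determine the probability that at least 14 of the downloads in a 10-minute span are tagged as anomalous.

0.2511

Thinning: the downloads that are tagged as anomalous themselves form a Poisson process with rate 0.21 × 5.4 = 1.134 per minute.
Over the interval, μ = 1.134 × 10 = 11.34 (a 10-minute span = 10 minutes).
P(N ≥ 14) = 1 − P(N ≤ 13) ≈ 0.2511.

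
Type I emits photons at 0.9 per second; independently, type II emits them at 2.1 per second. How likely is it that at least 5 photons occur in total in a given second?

Independent Poisson processes superpose: combined rate λ = 0.9 + 2.1 = 3 per second.
So μ = 3.
P(N ≥ 5) = 1 − P(N ≤ 4) ≈ 0.1847.

0.1847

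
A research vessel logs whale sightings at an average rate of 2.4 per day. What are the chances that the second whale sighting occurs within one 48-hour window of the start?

0.9523

Over the interval, μ = 2.4 × 2 = 4.8 (a 48-hour window = 2 days).
The second arrival falls in the interval iff at least 2 events occur there: P(S_2 ≤ t) = P(N ≥ 2) = 1 − P(N ≤ 1) ≈ 0.9523.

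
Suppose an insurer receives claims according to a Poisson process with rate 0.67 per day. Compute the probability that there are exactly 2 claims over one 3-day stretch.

0.2707

Over the interval, μ = 0.67 × 3 = 2.01 (a 3-day stretch = 3 days).
P(N = 2) = e^(−μ) μ^2/2! = e^(−2.01) · 2.01^2/2 ≈ 0.2707.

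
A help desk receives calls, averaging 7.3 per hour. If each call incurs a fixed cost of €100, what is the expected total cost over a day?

E[N] = 7.3 × 24 = 175.2 (a day = 24 hours); E[cost] = 175.2 × €100 = €17520.

€17520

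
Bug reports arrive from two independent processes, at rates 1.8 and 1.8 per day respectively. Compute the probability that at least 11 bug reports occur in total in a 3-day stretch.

0.5160

Independent Poisson processes superpose: combined rate λ = 1.8 + 1.8 = 3.6 per day.
Over the interval, μ = 3.6 × 3 = 10.8 (a 3-day stretch = 3 days).
P(N ≥ 11) = 1 − P(N ≤ 10) ≈ 0.5160.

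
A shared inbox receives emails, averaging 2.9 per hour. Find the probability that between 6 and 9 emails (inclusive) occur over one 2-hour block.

0.4508

Over the interval, μ = 2.9 × 2 = 5.8 (a 2-hour block = 2 hours).
P(6 ≤ N ≤ 9) = Σ_{j=6}^{9} e^(−5.8) · 5.8^j/j! ≈ 0.4508.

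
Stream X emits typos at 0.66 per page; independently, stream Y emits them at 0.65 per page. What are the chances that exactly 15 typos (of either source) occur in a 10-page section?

0.0898

Independent Poisson processes superpose: combined rate λ = 0.66 + 0.65 = 1.31 per page.
Over the interval, μ = 1.31 × 10 = 13.1 (a 10-page section = 10 pages).
P(N = 15) = e^(−13.1) · 13.1^15/15! ≈ 0.0898.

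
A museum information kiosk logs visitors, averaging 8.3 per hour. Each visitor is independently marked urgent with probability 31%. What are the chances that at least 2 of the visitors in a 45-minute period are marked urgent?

0.5746

Thinning: the visitors that are marked urgent themselves form a Poisson process with rate 0.31 × 8.3 = 2.573 per hour.
Over the interval, μ = 2.573 × 0.75 = 1.92975 (a 45-minute period = 0.75 hours).
P(N ≥ 2) = 1 − P(N ≤ 1) ≈ 0.5746.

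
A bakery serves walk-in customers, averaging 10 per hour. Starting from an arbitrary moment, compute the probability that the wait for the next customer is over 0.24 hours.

The wait for the next event is exponential with rate λ = 10 per hour.
P(T > 0.24) = e^(−λt) = e^(−10 × 0.24) = e^(−2.4) ≈ 0.0907.

0.0907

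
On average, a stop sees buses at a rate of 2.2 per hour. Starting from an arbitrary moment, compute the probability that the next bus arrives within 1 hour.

Inter-arrival times are exponential with rate λ = 2.2 per hour.
P(T ≤ 1) = 1 − e^(−λt) = 1 − e^(−2.2 × 1) = 1 − e^(−2.2) ≈ 0.8892.

0.8892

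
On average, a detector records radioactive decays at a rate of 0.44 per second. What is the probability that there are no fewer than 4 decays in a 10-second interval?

Over the interval, μ = 0.44 × 10 = 4.4 (a 10-second interval = 10 seconds).
P(N ≥ 4) = 1 − P(N ≤ 3) = 1 − Σ_{j=0}^{3} e^(−μ) μ^j/j! ≈ 0.6406.

0.6406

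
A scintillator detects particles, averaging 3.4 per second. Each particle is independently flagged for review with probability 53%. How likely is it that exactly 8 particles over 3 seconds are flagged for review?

0.0812

Thinning: the particles that are flagged for review themselves form a Poisson process with rate 0.53 × 3.4 = 1.802 per second.
Over the interval, μ = 1.802 × 3 = 5.406 (3 seconds).
P(N = 8) = e^(−5.406) · 5.406^8/8! ≈ 0.0812.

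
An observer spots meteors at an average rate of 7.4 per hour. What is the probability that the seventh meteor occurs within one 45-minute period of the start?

Over the interval, μ = 7.4 × 0.75 = 5.55 (a 45-minute period = 0.75 hours).
The seventh arrival falls in the interval iff at least 7 events occur there: P(S_7 ≤ t) = P(N ≥ 7) = 1 − P(N ≤ 6) ≈ 0.3218.

0.3218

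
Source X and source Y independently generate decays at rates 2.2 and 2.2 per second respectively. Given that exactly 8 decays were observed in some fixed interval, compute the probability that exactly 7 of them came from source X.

0.0312

Given the total, each event is independently from source X with probability p = λ_X/(λ_X+λ_Y) = 2.2/4.4 = 0.5000.
So K ~ Binomial(8, 2.2/4.4): P(K = 7) = C(8,7) · (2.2/4.4)^7 · (2.2/4.4)^1 ≈ 0.0312.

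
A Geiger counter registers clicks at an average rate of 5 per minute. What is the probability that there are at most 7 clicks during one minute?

With mean μ = 5 per minute,
P(N ≤ 7) = Σ_{j=0}^{7} e^(−μ) μ^j/j! ≈ 0.8666.

0.8666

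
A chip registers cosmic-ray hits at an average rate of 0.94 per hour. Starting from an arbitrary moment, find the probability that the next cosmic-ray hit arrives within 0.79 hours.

0.5241

Inter-arrival times are exponential with rate λ = 0.94 per hour.
P(T ≤ 0.79) = 1 − e^(−λt) = 1 − e^(−0.94 × 0.79) = 1 − e^(−0.7426) ≈ 0.5241.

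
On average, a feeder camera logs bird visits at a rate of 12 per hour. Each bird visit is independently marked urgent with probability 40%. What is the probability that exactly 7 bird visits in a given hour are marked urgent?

0.0959

Thinning: the bird visits that are marked urgent themselves form a Poisson process with rate 0.4 × 12 = 4.8 per hour.
So μ = 4.8.
P(N = 7) = e^(−4.8) · 4.8^7/7! ≈ 0.0959.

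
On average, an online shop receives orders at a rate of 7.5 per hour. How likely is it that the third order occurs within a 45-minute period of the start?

0.9190

Over the interval, μ = 7.5 × 0.75 = 5.625 (a 45-minute period = 0.75 hours).
The third arrival falls in the interval iff at least 3 events occur there: P(S_3 ≤ t) = P(N ≥ 3) = 1 − P(N ≤ 2) ≈ 0.9190.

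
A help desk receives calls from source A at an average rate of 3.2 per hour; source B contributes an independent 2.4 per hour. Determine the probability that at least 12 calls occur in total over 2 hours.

0.4446

Independent Poisson processes superpose: combined rate λ = 3.2 + 2.4 = 5.6 per hour.
Over the interval, μ = 5.6 × 2 = 11.2 (2 hours).
P(N ≥ 12) = 1 − P(N ≤ 11) ≈ 0.4446.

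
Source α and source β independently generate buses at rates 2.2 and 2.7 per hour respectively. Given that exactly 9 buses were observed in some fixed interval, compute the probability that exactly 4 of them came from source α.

Given the total, each event is independently from source α with probability p = λ_α/(λ_α+λ_β) = 2.2/4.9 ≈ 0.4490.
So K ~ Binomial(9, 2.2/4.9): P(K = 4) = C(9,4) · (2.2/4.9)^4 · (2.7/4.9)^5 ≈ 0.2601.

0.2601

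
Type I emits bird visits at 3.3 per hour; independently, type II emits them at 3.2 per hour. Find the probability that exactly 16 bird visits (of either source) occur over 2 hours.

Independent Poisson processes superpose: combined rate λ = 3.3 + 3.2 = 6.5 per hour.
Over the interval, μ = 6.5 × 2 = 13 (2 hours).
P(N = 16) = e^(−13) · 13^16/16! ≈ 0.0719.

0.0719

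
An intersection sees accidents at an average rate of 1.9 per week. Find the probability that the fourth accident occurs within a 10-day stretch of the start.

Over the interval, μ = 1.9 × 10/7 ≈ 2.71429 (a 10-day stretch = 10/7 weeks).
The fourth arrival falls in the interval iff at least 4 events occur there: P(S_4 ≤ t) = P(N ≥ 4) = 1 − P(N ≤ 3) ≈ 0.2891.

0.2891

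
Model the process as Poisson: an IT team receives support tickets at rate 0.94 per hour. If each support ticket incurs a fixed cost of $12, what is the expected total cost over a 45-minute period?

$8.46

E[N] = 0.94 × 0.75 = 0.705 (a 45-minute period = 0.75 hours); E[cost] = 0.705 × $12 = $8.46.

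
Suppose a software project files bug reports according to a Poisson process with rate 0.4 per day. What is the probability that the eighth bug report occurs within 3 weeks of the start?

0.6013

Over the interval, μ = 0.4 × 21 = 8.4 (3 weeks = 21 days).
The eighth arrival falls in the interval iff at least 8 events occur there: P(S_8 ≤ t) = P(N ≥ 8) = 1 − P(N ≤ 7) ≈ 0.6013.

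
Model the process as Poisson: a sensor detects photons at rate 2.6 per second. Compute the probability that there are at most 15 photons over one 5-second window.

0.7636

Over the interval, μ = 2.6 × 5 = 13 (a 5-second window = 5 seconds).
P(N ≤ 15) = Σ_{j=0}^{15} e^(−μ) μ^j/j! ≈ 0.7636.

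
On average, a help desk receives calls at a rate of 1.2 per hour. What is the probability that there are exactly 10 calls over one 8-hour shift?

Over the interval, μ = 1.2 × 8 = 9.6 (an 8-hour shift = 8 hours).
P(N = 10) = e^(−μ) μ^10/10! = e^(−9.6) · 9.6^10/3628800 ≈ 0.1241.

0.1241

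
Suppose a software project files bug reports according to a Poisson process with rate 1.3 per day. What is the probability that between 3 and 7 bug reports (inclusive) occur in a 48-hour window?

0.4762

Over the interval, μ = 1.3 × 2 = 2.6 (a 48-hour window = 2 days).
P(3 ≤ N ≤ 7) = Σ_{j=3}^{7} e^(−2.6) · 2.6^j/j! ≈ 0.4762.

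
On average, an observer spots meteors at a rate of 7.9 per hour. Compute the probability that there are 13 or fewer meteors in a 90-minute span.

0.6973

Over the interval, μ = 7.9 × 1.5 = 11.85 (a 90-minute span = 1.5 hours).
P(N ≤ 13) = Σ_{j=0}^{13} e^(−μ) μ^j/j! ≈ 0.6973.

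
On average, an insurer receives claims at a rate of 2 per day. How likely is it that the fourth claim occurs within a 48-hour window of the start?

0.5665

Over the interval, μ = 2 × 2 = 4 (a 48-hour window = 2 days).
The fourth arrival falls in the interval iff at least 4 events occur there: P(S_4 ≤ t) = P(N ≥ 4) = 1 − P(N ≤ 3) ≈ 0.5665.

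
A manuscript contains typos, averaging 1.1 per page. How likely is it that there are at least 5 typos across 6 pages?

0.7873

Over the interval, μ = 1.1 × 6 = 6.6 (6 pages).
P(N ≥ 5) = 1 − P(N ≤ 4) = 1 − Σ_{j=0}^{4} e^(−μ) μ^j/j! ≈ 0.7873.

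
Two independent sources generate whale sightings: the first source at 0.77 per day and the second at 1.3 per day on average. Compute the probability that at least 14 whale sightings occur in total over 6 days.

Independent Poisson processes superpose: combined rate λ = 0.77 + 1.3 = 2.07 per day.
Over the interval, μ = 2.07 × 6 = 12.42 (6 days).
P(N ≥ 14) = 1 − P(N ≤ 13) ≈ 0.3635.

0.3635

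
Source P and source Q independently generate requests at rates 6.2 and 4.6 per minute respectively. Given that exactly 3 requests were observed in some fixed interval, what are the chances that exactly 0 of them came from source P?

0.0773

Given the total, each event is independently from source P with probability p = λ_P/(λ_P+λ_Q) = 6.2/10.8 ≈ 0.5741.
So K ~ Binomial(3, 6.2/10.8): P(K = 0) = C(3,0) · (6.2/10.8)^0 · (4.6/10.8)^3 ≈ 0.0773.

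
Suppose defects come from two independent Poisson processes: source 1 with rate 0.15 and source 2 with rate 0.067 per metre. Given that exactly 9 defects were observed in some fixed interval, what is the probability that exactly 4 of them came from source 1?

Given the total, each event is independently from source 1 with probability p = λ_1/(λ_1+λ_2) = 0.15/0.217 ≈ 0.6912.
So K ~ Binomial(9, 0.15/0.217): P(K = 4) = C(9,4) · (0.15/0.217)^4 · (0.067/0.217)^5 ≈ 0.0807.

0.0807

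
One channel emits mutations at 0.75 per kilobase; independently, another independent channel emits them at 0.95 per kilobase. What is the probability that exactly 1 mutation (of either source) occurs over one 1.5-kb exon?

0.1991

Independent Poisson processes superpose: combined rate λ = 0.75 + 0.95 = 1.7 per kilobase.
Over the interval, μ = 1.7 × 1.5 = 2.55 (a 1.5-kb exon = 1.5 kilobases).
P(N = 1) = e^(−2.55) · 2.55^1/1! ≈ 0.1991.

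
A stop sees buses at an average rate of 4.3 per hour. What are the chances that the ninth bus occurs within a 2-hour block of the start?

0.4906

Over the interval, μ = 4.3 × 2 = 8.6 (a 2-hour block = 2 hours).
The ninth arrival falls in the interval iff at least 9 events occur there: P(S_9 ≤ t) = P(N ≥ 9) = 1 − P(N ≤ 8) ≈ 0.4906.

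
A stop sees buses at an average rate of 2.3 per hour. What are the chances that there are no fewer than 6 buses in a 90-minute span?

0.1358

Over the interval, μ = 2.3 × 1.5 = 3.45 (a 90-minute span = 1.5 hours).
P(N ≥ 6) = 1 − P(N ≤ 5) = 1 − Σ_{j=0}^{5} e^(−μ) μ^j/j! ≈ 0.1358.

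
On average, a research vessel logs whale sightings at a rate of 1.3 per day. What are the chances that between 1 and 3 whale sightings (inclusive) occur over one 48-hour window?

0.6617

Over the interval, μ = 1.3 × 2 = 2.6 (a 48-hour window = 2 days).
P(1 ≤ N ≤ 3) = Σ_{j=1}^{3} e^(−2.6) · 2.6^j/j! ≈ 0.6617.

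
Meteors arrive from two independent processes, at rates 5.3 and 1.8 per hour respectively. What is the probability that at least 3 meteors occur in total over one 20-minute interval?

0.4216

Independent Poisson processes superpose: combined rate λ = 5.3 + 1.8 = 7.1 per hour.
Over the interval, μ = 7.1 × 1/3 ≈ 2.36667 (a 20-minute interval = 1/3 hours).
P(N ≥ 3) = 1 − P(N ≤ 2) ≈ 0.4216.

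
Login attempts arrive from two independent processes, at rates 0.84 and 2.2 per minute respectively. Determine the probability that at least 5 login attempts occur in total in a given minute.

Independent Poisson processes superpose: combined rate λ = 0.84 + 2.2 = 3.04 per minute.
So μ = 3.04.
P(N ≥ 5) = 1 − P(N ≤ 4) ≈ 0.1915.

0.1915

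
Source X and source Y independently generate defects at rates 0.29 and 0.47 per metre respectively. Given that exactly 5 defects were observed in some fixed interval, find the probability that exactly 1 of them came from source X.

0.2791

Given the total, each event is independently from source X with probability p = λ_X/(λ_X+λ_Y) = 0.29/0.76 ≈ 0.3816.
So K ~ Binomial(5, 0.29/0.76): P(K = 1) = C(5,1) · (0.29/0.76)^1 · (0.47/0.76)^4 ≈ 0.2791.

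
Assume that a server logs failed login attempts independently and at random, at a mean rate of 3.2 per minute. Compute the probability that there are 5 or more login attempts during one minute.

With mean μ = 3.2 per minute,
P(N ≥ 5) = 1 − P(N ≤ 4) = 1 − Σ_{j=0}^{4} e^(−μ) μ^j/j! ≈ 0.2194.

0.2194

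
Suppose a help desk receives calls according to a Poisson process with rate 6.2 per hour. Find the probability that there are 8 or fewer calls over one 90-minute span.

0.4168

Over the interval, μ = 6.2 × 1.5 = 9.3 (a 90-minute span = 1.5 hours).
P(N ≤ 8) = Σ_{j=0}^{8} e^(−μ) μ^j/j! ≈ 0.4168.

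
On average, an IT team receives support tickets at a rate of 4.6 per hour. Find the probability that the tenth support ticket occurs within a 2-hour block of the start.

0.4389

Over the interval, μ = 4.6 × 2 = 9.2 (a 2-hour block = 2 hours).
The tenth arrival falls in the interval iff at least 10 events occur there: P(S_10 ≤ t) = P(N ≥ 10) = 1 − P(N ≤ 9) ≈ 0.4389.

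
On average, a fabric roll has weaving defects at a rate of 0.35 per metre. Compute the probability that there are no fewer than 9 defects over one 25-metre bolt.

Over the interval, μ = 0.35 × 25 = 8.75 (a 25-metre bolt = 25 metres).
P(N ≥ 9) = 1 − P(N ≤ 8) = 1 − Σ_{j=0}^{8} e^(−μ) μ^j/j! ≈ 0.5110.

0.5110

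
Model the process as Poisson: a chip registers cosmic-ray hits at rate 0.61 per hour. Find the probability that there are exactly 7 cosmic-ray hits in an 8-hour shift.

Over the interval, μ = 0.61 × 8 = 4.88 (an 8-hour shift = 8 hours).
P(N = 7) = e^(−μ) μ^7/7! = e^(−4.88) · 4.88^7/5040 ≈ 0.0993.

0.0993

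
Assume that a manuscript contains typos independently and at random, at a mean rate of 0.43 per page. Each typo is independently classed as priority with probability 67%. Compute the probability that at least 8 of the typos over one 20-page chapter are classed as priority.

Thinning: the typos that are classed as priority themselves form a Poisson process with rate 0.67 × 0.43 = 0.2881 per page.
Over the interval, μ = 0.2881 × 20 = 5.762 (a 20-page chapter = 20 pages).
P(N ≥ 8) = 1 − P(N ≤ 7) ≈ 0.2240.

0.2240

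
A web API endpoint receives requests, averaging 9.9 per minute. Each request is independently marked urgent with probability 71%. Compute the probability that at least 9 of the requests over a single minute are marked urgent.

0.2747

Thinning: the requests that are marked urgent themselves form a Poisson process with rate 0.71 × 9.9 = 7.029 per minute.
So μ = 7.029.
P(N ≥ 9) = 1 − P(N ≤ 8) ≈ 0.2747.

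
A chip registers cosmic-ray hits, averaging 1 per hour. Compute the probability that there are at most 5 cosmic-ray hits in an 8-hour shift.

0.1912

Over the interval, μ = 1 × 8 = 8 (an 8-hour shift = 8 hours).
P(N ≤ 5) = Σ_{j=0}^{5} e^(−μ) μ^j/j! ≈ 0.1912.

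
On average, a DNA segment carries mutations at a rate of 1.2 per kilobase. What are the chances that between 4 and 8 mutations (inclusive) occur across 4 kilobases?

Over the interval, μ = 1.2 × 4 = 4.8 (4 kilobases).
P(4 ≤ N ≤ 8) = Σ_{j=4}^{8} e^(−4.8) · 4.8^j/j! ≈ 0.6500.

0.6500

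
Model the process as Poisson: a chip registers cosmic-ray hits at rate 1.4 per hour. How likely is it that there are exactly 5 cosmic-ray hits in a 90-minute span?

Over the interval, μ = 1.4 × 1.5 = 2.1 (a 90-minute span = 1.5 hours).
P(N = 5) = e^(−μ) μ^5/5! = e^(−2.1) · 2.1^5/120 ≈ 0.0417.

0.0417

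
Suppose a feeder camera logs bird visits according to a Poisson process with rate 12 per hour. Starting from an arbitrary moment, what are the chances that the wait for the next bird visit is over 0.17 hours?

0.1300

The wait for the next event is exponential with rate λ = 12 per hour.
P(T > 0.17) = e^(−λt) = e^(−12 × 0.17) = e^(−2.04) ≈ 0.1300.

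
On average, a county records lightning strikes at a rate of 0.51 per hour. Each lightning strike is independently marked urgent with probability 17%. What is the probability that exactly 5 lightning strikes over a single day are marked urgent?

0.0406

Thinning: the lightning strikes that are marked urgent themselves form a Poisson process with rate 0.17 × 0.51 = 0.0867 per hour.
Over the interval, μ = 0.0867 × 24 = 2.0808 (a day = 24 hours).
P(N = 5) = e^(−2.0808) · 2.0808^5/5! ≈ 0.0406.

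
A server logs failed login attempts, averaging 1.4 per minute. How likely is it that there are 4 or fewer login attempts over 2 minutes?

Over the interval, μ = 1.4 × 2 = 2.8 (2 minutes).
P(N ≤ 4) = Σ_{j=0}^{4} e^(−μ) μ^j/j! ≈ 0.8477.

0.8477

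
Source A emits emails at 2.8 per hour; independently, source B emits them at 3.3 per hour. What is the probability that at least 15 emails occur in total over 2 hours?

Independent Poisson processes superpose: combined rate λ = 2.8 + 3.3 = 6.1 per hour.
Over the interval, μ = 6.1 × 2 = 12.2 (2 hours).
P(N ≥ 15) = 1 − P(N ≤ 14) ≈ 0.2464.

0.2464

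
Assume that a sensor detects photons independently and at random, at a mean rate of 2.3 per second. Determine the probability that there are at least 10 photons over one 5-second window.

0.7112

Over the interval, μ = 2.3 × 5 = 11.5 (a 5-second window = 5 seconds).
P(N ≥ 10) = 1 − P(N ≤ 9) = 1 − Σ_{j=0}^{9} e^(−μ) μ^j/j! ≈ 0.7112.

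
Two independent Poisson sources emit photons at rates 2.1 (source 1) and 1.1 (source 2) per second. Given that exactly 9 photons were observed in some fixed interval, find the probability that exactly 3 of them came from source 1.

0.0392

Given the total, each event is independently from source 1 with probability p = λ_1/(λ_1+λ_2) = 2.1/3.2 ≈ 0.6562.
So K ~ Binomial(9, 2.1/3.2): P(K = 3) = C(9,3) · (2.1/3.2)^3 · (1.1/3.2)^6 ≈ 0.0392.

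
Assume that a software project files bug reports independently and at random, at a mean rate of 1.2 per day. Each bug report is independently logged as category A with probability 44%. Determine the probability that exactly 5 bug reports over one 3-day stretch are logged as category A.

Thinning: the bug reports that are logged as category A themselves form a Poisson process with rate 0.44 × 1.2 = 0.528 per day.
Over the interval, μ = 0.528 × 3 = 1.584 (a 3-day stretch = 3 days).
P(N = 5) = e^(−1.584) · 1.584^5/5! ≈ 0.0170.

0.0170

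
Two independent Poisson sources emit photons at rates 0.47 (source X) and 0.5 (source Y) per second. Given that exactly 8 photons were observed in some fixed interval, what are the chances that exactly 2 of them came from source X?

Given the total, each event is independently from source X with probability p = λ_X/(λ_X+λ_Y) = 0.47/0.97 ≈ 0.4845.
So K ~ Binomial(8, 0.47/0.97): P(K = 2) = C(8,2) · (0.47/0.97)^2 · (0.5/0.97)^6 ≈ 0.1233.

0.1233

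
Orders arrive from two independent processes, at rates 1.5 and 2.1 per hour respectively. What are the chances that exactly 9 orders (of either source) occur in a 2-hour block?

0.1070

Independent Poisson processes superpose: combined rate λ = 1.5 + 2.1 = 3.6 per hour.
Over the interval, μ = 3.6 × 2 = 7.2 (a 2-hour block = 2 hours).
P(N = 9) = e^(−7.2) · 7.2^9/9! ≈ 0.1070.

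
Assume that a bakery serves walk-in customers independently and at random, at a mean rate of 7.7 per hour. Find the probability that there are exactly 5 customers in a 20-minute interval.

Over the interval, μ = 7.7 × 1/3 ≈ 2.56667 (a 20-minute interval = 1/3 hours).
P(N = 5) = e^(−μ) μ^5/5! = e^(−2.56667) · 2.56667^5/120 ≈ 0.0713.

0.0713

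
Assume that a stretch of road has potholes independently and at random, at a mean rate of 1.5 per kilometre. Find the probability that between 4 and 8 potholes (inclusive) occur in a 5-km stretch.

0.6028

Over the interval, μ = 1.5 × 5 = 7.5 (a 5-km stretch = 5 kilometres).
P(4 ≤ N ≤ 8) = Σ_{j=4}^{8} e^(−7.5) · 7.5^j/j! ≈ 0.6028.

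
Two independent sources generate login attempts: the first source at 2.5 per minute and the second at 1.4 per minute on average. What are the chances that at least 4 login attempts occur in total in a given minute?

Independent Poisson processes superpose: combined rate λ = 2.5 + 1.4 = 3.9 per minute.
So μ = 3.9.
P(N ≥ 4) = 1 − P(N ≤ 3) ≈ 0.5468.

0.5468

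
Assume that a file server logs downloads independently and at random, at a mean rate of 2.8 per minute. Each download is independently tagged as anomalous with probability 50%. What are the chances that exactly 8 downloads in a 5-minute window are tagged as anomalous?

Thinning: the downloads that are tagged as anomalous themselves form a Poisson process with rate 0.5 × 2.8 = 1.4 per minute.
Over the interval, μ = 1.4 × 5 = 7 (a 5-minute window = 5 minutes).
P(N = 8) = e^(−7) · 7^8/8! ≈ 0.1304.

0.1304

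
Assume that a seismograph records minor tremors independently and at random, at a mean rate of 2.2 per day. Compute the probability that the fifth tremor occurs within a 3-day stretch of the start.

0.7873

Over the interval, μ = 2.2 × 3 = 6.6 (a 3-day stretch = 3 days).
The fifth arrival falls in the interval iff at least 5 events occur there: P(S_5 ≤ t) = P(N ≥ 5) = 1 − P(N ≤ 4) ≈ 0.7873.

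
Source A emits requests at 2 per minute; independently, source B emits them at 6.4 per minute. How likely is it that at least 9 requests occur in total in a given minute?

0.4631

Independent Poisson processes superpose: combined rate λ = 2 + 6.4 = 8.4 per minute.
So μ = 8.4.
P(N ≥ 9) = 1 − P(N ≤ 8) ≈ 0.4631.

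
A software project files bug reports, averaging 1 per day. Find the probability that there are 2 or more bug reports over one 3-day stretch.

0.8009

Over the interval, μ = 1 × 3 = 3 (a 3-day stretch = 3 days).
P(N ≥ 2) = 1 − P(N ≤ 1) = 1 − Σ_{j=0}^{1} e^(−μ) μ^j/j! ≈ 0.8009.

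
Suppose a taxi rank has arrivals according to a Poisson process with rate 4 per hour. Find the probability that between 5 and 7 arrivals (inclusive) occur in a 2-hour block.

0.3533

Over the interval, μ = 4 × 2 = 8 (a 2-hour block = 2 hours).
P(5 ≤ N ≤ 7) = Σ_{j=5}^{7} e^(−8) · 8^j/j! ≈ 0.3533.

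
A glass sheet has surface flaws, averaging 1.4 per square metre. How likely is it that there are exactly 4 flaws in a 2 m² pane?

Over the interval, μ = 1.4 × 2 = 2.8 (a 2 m² pane = 2 square metres).
P(N = 4) = e^(−μ) μ^4/4! = e^(−2.8) · 2.8^4/24 ≈ 0.1557.

0.1557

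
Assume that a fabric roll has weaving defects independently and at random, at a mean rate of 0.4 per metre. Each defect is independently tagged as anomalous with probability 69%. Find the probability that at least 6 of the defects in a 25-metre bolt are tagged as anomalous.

Thinning: the defects that are tagged as anomalous themselves form a Poisson process with rate 0.69 × 0.4 = 0.276 per metre.
Over the interval, μ = 0.276 × 25 = 6.9 (a 25-metre bolt = 25 metres).
P(N ≥ 6) = 1 − P(N ≤ 5) ≈ 0.6863.

0.6863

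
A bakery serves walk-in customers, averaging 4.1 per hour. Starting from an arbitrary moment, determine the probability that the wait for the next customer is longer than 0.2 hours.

The wait for the next event is exponential with rate λ = 4.1 per hour.
P(T > 0.2) = e^(−λt) = e^(−4.1 × 0.2) = e^(−0.82) ≈ 0.4404.

0.4404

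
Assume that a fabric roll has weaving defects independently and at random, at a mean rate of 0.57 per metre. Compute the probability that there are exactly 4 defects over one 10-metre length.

0.1472

Over the interval, μ = 0.57 × 10 = 5.7 (a 10-metre length = 10 metres).
P(N = 4) = e^(−μ) μ^4/4! = e^(−5.7) · 5.7^4/24 ≈ 0.1472.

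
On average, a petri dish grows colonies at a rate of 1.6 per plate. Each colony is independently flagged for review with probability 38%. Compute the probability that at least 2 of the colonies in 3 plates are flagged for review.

0.5443

Thinning: the colonies that are flagged for review themselves form a Poisson process with rate 0.38 × 1.6 = 0.608 per plate.
Over the interval, μ = 0.608 × 3 = 1.824 (3 plates).
P(N ≥ 2) = 1 − P(N ≤ 1) ≈ 0.5443.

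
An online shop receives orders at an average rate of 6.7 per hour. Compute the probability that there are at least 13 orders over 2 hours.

Over the interval, μ = 6.7 × 2 = 13.4 (2 hours).
P(N ≥ 13) = 1 − P(N ≤ 12) = 1 − Σ_{j=0}^{12} e^(−μ) μ^j/j! ≈ 0.5801.

0.5801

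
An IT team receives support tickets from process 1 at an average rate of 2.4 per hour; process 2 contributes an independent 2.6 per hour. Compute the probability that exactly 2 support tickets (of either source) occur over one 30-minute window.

Independent Poisson processes superpose: combined rate λ = 2.4 + 2.6 = 5 per hour.
Over the interval, μ = 5 × 0.5 = 2.5 (a 30-minute window = 0.5 hours).
P(N = 2) = e^(−2.5) · 2.5^2/2! ≈ 0.2565.

0.2565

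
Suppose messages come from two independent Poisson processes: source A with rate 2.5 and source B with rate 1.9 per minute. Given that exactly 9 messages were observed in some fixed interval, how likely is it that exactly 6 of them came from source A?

Given the total, each event is independently from source A with probability p = λ_A/(λ_A+λ_B) = 2.5/4.4 ≈ 0.5682.
So K ~ Binomial(9, 2.5/4.4): P(K = 6) = C(9,6) · (2.5/4.4)^6 · (1.9/4.4)^3 ≈ 0.2276.

0.2276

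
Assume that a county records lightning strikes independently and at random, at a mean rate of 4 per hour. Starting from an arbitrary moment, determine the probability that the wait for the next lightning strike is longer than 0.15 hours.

0.5488

The wait for the next event is exponential with rate λ = 4 per hour.
P(T > 0.15) = e^(−λt) = e^(−4 × 0.15) = e^(−0.6) ≈ 0.5488.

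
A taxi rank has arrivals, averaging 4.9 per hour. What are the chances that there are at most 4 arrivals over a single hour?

With mean μ = 4.9 per hour,
P(N ≤ 4) = Σ_{j=0}^{4} e^(−μ) μ^j/j! ≈ 0.4582.

0.4582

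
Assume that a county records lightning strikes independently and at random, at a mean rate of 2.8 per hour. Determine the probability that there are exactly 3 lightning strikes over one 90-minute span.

Over the interval, μ = 2.8 × 1.5 = 4.2 (a 90-minute span = 1.5 hours).
P(N = 3) = e^(−μ) μ^3/3! = e^(−4.2) · 4.2^3/6 ≈ 0.1852.

0.1852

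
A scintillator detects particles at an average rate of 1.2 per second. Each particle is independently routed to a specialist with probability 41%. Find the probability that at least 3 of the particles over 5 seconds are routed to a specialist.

Thinning: the particles that are routed to a specialist themselves form a Poisson process with rate 0.41 × 1.2 = 0.492 per second.
Over the interval, μ = 0.492 × 5 = 2.46 (5 seconds).
P(N ≥ 3) = 1 − P(N ≤ 2) ≈ 0.4459.

0.4459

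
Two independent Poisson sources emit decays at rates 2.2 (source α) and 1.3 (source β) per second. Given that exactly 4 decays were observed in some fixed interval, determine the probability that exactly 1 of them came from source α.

Given the total, each event is independently from source α with probability p = λ_α/(λ_α+λ_β) = 2.2/3.5 ≈ 0.6286.
So K ~ Binomial(4, 2.2/3.5): P(K = 1) = C(4,1) · (2.2/3.5)^1 · (1.3/3.5)^3 ≈ 0.1288.

0.1288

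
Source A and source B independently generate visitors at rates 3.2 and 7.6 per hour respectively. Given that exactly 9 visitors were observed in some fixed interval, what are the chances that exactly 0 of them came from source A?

Given the total, each event is independently from source A with probability p = λ_A/(λ_A+λ_B) = 3.2/10.8 ≈ 0.2963.
So K ~ Binomial(9, 3.2/10.8): P(K = 0) = C(9,0) · (3.2/10.8)^0 · (7.6/10.8)^9 ≈ 0.0423.

0.0423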